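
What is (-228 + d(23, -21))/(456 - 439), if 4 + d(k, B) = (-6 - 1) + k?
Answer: -216/17 ≈ -12.706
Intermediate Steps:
d(k, B) = -11 + k (d(k, B) = -4 + ((-6 - 1) + k) = -4 + (-7 + k) = -11 + k)
(-228 + d(23, -21))/(456 - 439) = (-228 + (-11 + 23))/(456 - 439) = (-228 + 12)/17 = -216*1/17 = -216/17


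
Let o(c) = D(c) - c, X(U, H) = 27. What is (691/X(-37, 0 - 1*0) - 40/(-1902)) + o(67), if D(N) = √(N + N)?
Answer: -354226/8559 + √134 ≈ -29.811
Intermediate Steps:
D(N) = √2*√N (D(N) = √(2*N) = √2*√N)
o(c) = -c + √2*√c (o(c) = √2*√c - c = -c + √2*√c)
(691/X(-37, 0 - 1*0) - 40/(-1902)) + o(67) = (691/27 - 40/(-1902)) + (-1*67 + √2*√67) = (691*(1/27) - 40*(-1/1902)) + (-67 + √134) = (691/27 + 20/951) + (-67 + √134) = 219227/8559 + (-67 + √134) = -354226/8559 + √134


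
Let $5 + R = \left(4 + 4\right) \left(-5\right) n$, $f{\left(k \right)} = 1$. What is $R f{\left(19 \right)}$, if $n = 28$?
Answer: $-1125$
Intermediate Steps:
$R = -1125$ ($R = -5 + \left(4 + 4\right) \left(-5\right) 28 = -5 + 8 \left(-5\right) 28 = -5 - 1120 = -1125$)
$R f{\left(19 \right)} = \left(-1125\right) 1 = -1125$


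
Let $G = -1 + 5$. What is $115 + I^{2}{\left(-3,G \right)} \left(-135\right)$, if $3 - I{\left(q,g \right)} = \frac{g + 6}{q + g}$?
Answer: $-6500$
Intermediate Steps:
$G = 4$
$I{\left(q,g \right)} = 3 - \frac{6 + g}{g + q}$ ($I{\left(q,g \right)} = 3 - \frac{g + 6}{q + g} = 3 - \frac{6 + g}{g + q}$)
$115 + I^{2}{\left(-3,G \right)} \left(-135\right) = 115 + \left(\frac{-6 + 2 \cdot 4 + 3 \left(-3\right)}{4 - 3}\right)^{2} \left(-135\right) = 115 + \left(\frac{-6 + 8 - 9}{1}\right)^{2} \left(-135\right) = 115 + \left(1 \left(-7\right)\right)^{2} \left(-135\right) = 115 + \left(-7\right)^{2} \left(-135\right) = 115 + 49 \left(-135\right) = 115 - 6615 = -6500$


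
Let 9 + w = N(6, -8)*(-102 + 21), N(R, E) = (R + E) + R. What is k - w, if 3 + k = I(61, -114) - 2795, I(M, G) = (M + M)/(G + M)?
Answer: -130767/53 ≈ -2467.3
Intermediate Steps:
I(M, G) = 2*M/(G + M) (I(M, G) = (2*M)/(G + M) = 2*M/(G + M))
N(R, E) = E + 2*R (N(R, E) = (E + R) + R = E + 2*R)
k = -148416/53 (k = -3 + (2*61/(-114 + 61) - 2795) = -3 + (2*61/(-53) - 2795) = -3 + (2*61*(-1/53) - 2795) = -3 + (-122/53 - 2795) = -3 - 148257/53 = -148416/53 ≈ -2800.3)
w = -333 (w = -9 + (-8 + 2*6)*(-102 + 21) = -9 + (-8 + 12)*(-81) = -9 + 4*(-81) = -9 - 324 = -333)
k - w = -148416/53 - 1*(-333) = -148416/53 + 333 = -130767/53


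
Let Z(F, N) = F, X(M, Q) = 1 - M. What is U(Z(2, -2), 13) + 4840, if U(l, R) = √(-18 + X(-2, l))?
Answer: 4840 + I*√15 ≈ 4840.0 + 3.873*I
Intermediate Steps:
U(l, R) = I*√15 (U(l, R) = √(-18 + (1 - 1*(-2))) = √(-18 + (1 + 2)) = √(-18 + 3) = √(-15) = I*√15)
U(Z(2, -2), 13) + 4840 = I*√15 + 4840 = 4840 + I*√15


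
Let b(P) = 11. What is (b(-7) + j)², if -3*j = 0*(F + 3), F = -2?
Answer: 121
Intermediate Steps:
j = 0 (j = -0*(-2 + 3) = -0 = -⅓*0 = 0)
(b(-7) + j)² = (11 + 0)² = 11² = 121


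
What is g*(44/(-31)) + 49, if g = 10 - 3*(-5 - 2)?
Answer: 5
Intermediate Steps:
g = 31 (g = 10 - 3*(-7) = 10 - 1*(-21) = 10 + 21 = 31)
g*(44/(-31)) + 49 = 31*(44/(-31)) + 49 = 31*(44*(-1/31)) + 49 = 31*(-44/31) + 49 = -44 + 49 = 5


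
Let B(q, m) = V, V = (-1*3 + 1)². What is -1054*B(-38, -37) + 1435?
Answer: -2781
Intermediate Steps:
V = 4 (V = (-3 + 1)² = (-2)² = 4)
B(q, m) = 4
-1054*B(-38, -37) + 1435 = -1054*4 + 1435 = -4216 + 1435 = -2781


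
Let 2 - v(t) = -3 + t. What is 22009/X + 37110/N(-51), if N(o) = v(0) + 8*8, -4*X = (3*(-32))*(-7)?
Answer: 1571953/3864 ≈ 406.82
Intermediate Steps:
v(t) = 5 - t (v(t) = 2 - (-3 + t) = 2 + (3 - t) = 5 - t)
X = -168 (X = -3*(-32)*(-7)/4 = -(-24)*(-7) = -¼*672 = -168)
N(o) = 69 (N(o) = (5 - 1*0) + 8*8 = (5 + 0) + 64 = 5 + 64 = 69)
22009/X + 37110/N(-51) = 22009/(-168) + 37110/69 = 22009*(-1/168) + 37110*(1/69) = -22009/168 + 12370/23 = 1571953/3864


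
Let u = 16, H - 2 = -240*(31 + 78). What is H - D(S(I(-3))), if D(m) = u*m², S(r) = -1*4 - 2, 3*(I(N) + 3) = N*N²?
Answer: -26734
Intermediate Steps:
I(N) = -3 + N³/3 (I(N) = -3 + (N*N²)/3 = -3 + N³/3)
H = -26158 (H = 2 - 240*(31 + 78) = 2 - 240*109 = 2 - 26160 = -26158)
S(r) = -6 (S(r) = -4 - 2 = -6)
D(m) = 16*m²
H - D(S(I(-3))) = -26158 - 16*(-6)² = -26158 - 16*36 = -26158 - 1*576 = -26158 - 576 = -26734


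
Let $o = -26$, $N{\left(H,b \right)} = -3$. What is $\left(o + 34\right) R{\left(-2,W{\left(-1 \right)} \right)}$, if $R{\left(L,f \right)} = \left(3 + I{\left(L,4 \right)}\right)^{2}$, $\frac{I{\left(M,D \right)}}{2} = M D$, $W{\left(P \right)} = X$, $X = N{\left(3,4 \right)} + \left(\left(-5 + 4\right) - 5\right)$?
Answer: $1352$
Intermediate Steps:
$X = -9$ ($X = -3 + \left(\left(-5 + 4\right) - 5\right) = -3 - 6 = -9$)
$W{\left(P \right)} = -9$
$I{\left(M,D \right)} = 2 D M$ ($I{\left(M,D \right)} = 2 M D = 2 D M$)
$R{\left(L,f \right)} = \left(3 + 8 L\right)^{2}$ ($R{\left(L,f \right)} = \left(3 + 2 \cdot 4 L\right)^{2} = \left(3 + 8 L\right)^{2}$)
$\left(o + 34\right) R{\left(-2,W{\left(-1 \right)} \right)} = \left(-26 + 34\right) \left(3 + 8 \left(-2\right)\right)^{2} = 8 \left(3 - 16\right)^{2} = 8 \left(-13\right)^{2} = 8 \cdot 169 = 1352$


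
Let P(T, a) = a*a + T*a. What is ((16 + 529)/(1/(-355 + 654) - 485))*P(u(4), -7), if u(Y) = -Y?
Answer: -12547535/145014 ≈ -86.526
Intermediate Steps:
P(T, a) = a² + T*a
((16 + 529)/(1/(-355 + 654) - 485))*P(u(4), -7) = ((16 + 529)/(1/(-355 + 654) - 485))*(-7*(-1*4 - 7)) = (545/(1/299 - 485))*(-7*(-4 - 7)) = (545/(1/299 - 485))*(-7*(-11)) = (545/(-145014/299))*77 = (545*(-299/145014))*77 = -162955/145014*77 = -12547535/145014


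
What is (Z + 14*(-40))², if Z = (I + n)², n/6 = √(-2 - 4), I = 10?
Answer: 370576 - 162240*I*√6 ≈ 3.7058e+5 - 3.9741e+5*I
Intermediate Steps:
n = 6*I*√6 (n = 6*√(-2 - 4) = 6*√(-6) = 6*(I*√6) = 6*I*√6 ≈ 14.697*I)
Z = (10 + 6*I*√6)² ≈ -116.0 + 293.94*I
(Z + 14*(-40))² = ((-116 + 120*I*√6) + 14*(-40))² = ((-116 + 120*I*√6) - 560)² = (-676 + 120*I*√6)²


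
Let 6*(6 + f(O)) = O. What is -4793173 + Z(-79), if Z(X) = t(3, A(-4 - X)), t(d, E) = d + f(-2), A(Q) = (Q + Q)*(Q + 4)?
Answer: -14379529/3 ≈ -4.7932e+6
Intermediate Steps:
f(O) = -6 + O/6
A(Q) = 2*Q*(4 + Q) (A(Q) = (2*Q)*(4 + Q) = 2*Q*(4 + Q))
t(d, E) = -19/3 + d (t(d, E) = d + (-6 + (⅙)*(-2)) = d + (-6 - ⅓) = d - 19/3 = -19/3 + d)
Z(X) = -10/3 (Z(X) = -19/3 + 3 = -10/3)
-4793173 + Z(-79) = -4793173 - 10/3 = -14379529/3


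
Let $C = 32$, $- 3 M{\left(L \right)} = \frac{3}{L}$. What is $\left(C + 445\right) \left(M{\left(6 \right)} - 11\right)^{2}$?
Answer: $\frac{237917}{4} \approx 59479.0$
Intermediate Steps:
$M{\left(L \right)} = - \frac{1}{L}$ ($M{\left(L \right)} = - \frac{3 \frac{1}{L}}{3} = - \frac{1}{L}$)
$\left(C + 445\right) \left(M{\left(6 \right)} - 11\right)^{2} = \left(32 + 445\right) \left(- \frac{1}{6} - 11\right)^{2} = 477 \left(\left(-1\right) \frac{1}{6} - 11\right)^{2} = 477 \left(- \frac{1}{6} - 11\right)^{2} = 477 \left(- \frac{67}{6}\right)^{2} = 477 \cdot \frac{4489}{36} = \frac{237917}{4}$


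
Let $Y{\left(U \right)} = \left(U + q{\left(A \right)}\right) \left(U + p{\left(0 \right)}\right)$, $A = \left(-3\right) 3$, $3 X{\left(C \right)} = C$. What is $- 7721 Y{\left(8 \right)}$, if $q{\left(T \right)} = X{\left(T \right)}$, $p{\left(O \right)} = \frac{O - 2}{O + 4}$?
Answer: $- \frac{579075}{2} \approx -2.8954 \cdot 10^{5}$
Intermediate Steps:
$X{\left(C \right)} = \frac{C}{3}$
$A = -9$
$p{\left(O \right)} = \frac{-2 + O}{4 + O}$
$q{\left(T \right)} = \frac{T}{3}$
$Y{\left(U \right)} = \left(-3 + U\right) \left(- \frac{1}{2} + U\right)$ ($Y{\left(U \right)} = \left(U + \frac{1}{3} \left(-9\right)\right) \left(U + \frac{-2 + 0}{4 + 0}\right) = \left(U - 3\right) \left(U + \frac{1}{4} \left(-2\right)\right) = \left(-3 + U\right) \left(U + \frac{1}{4} \left(-2\right)\right) = \left(-3 + U\right) \left(U - \frac{1}{2}\right) = \left(-3 + U\right) \left(- \frac{1}{2} + U\right)$)
$- 7721 Y{\left(8 \right)} = - 7721 \left(\frac{3}{2} + 8^{2} - 28\right) = - 7721 \left(\frac{3}{2} + 64 - 28\right) = \left(-7721\right) \frac{75}{2} = - \frac{579075}{2}$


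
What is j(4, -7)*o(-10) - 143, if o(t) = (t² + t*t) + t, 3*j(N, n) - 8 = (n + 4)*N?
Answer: -1189/3 ≈ -396.33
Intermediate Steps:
j(N, n) = 8/3 + N*(4 + n)/3 (j(N, n) = 8/3 + ((n + 4)*N)/3 = 8/3 + ((4 + n)*N)/3 = 8/3 + (N*(4 + n))/3 = 8/3 + N*(4 + n)/3)
o(t) = t + 2*t² (o(t) = (t² + t²) + t = 2*t² + t = t + 2*t²)
j(4, -7)*o(-10) - 143 = (8/3 + (4/3)*4 + (⅓)*4*(-7))*(-10*(1 + 2*(-10))) - 143 = (8/3 + 16/3 - 28/3)*(-10*(1 - 20)) - 143 = -(-40)*(-19)/3 - 143 = -4/3*190 - 143 = -760/3 - 143 = -1189/3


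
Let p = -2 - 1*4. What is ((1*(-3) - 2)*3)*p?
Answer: 90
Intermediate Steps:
p = -6 (p = -2 - 4 = -6)
((1*(-3) - 2)*3)*p = ((1*(-3) - 2)*3)*(-6) = ((-3 - 2)*3)*(-6) = -5*3*(-6) = -15*(-6) = 90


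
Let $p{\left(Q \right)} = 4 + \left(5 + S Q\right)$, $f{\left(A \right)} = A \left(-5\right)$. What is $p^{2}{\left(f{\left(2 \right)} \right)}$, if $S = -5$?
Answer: $3481$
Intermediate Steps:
$f{\left(A \right)} = - 5 A$
$p{\left(Q \right)} = 9 - 5 Q$ ($p{\left(Q \right)} = 4 - \left(-5 + 5 Q\right) = 9 - 5 Q$)
$p^{2}{\left(f{\left(2 \right)} \right)} = \left(9 - 5 \left(\left(-5\right) 2\right)\right)^{2} = \left(9 - -50\right)^{2} = \left(9 + 50\right)^{2} = 59^{2} = 3481$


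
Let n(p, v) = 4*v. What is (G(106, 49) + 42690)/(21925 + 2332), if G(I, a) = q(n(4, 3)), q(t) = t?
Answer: 42702/24257 ≈ 1.7604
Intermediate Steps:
G(I, a) = 12 (G(I, a) = 4*3 = 12)
(G(106, 49) + 42690)/(21925 + 2332) = (12 + 42690)/(21925 + 2332) = 42702/24257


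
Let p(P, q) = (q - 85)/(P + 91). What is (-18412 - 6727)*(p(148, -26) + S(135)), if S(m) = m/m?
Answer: -3217792/239 ≈ -13464.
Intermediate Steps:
S(m) = 1
p(P, q) = (-85 + q)/(91 + P)
(-18412 - 6727)*(p(148, -26) + S(135)) = (-18412 - 6727)*((-85 - 26)/(91 + 148) + 1) = -25139*(-111/239 + 1) = -25139*128/239 = -3217792/239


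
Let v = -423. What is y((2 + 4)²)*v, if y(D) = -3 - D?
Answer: 16497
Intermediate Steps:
y((2 + 4)²)*v = (-3 - (2 + 4)²)*(-423) = (-3 - 1*6²)*(-423) = (-3 - 1*36)*(-423) = (-3 - 36)*(-423) = -39*(-423) = 16497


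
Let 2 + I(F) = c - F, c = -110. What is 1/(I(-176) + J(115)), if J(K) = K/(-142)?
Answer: 142/8973 ≈ 0.015825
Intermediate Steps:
I(F) = -112 - F (I(F) = -2 + (-110 - F) = -112 - F)
J(K) = -K/142 (J(K) = K*(-1/142) = -K/142)
1/(I(-176) + J(115)) = 1/((-112 - 1*(-176)) - 1/142*115) = 1/((-112 + 176) - 115/142) = 1/(64 - 115/142) = 1/(8973/142) = 142/8973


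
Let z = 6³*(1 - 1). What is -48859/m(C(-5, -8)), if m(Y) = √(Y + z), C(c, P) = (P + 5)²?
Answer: -48859/3 ≈ -16286.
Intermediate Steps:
C(c, P) = (5 + P)²
z = 0 (z = 216*0 = 0)
m(Y) = √Y (m(Y) = √(Y + 0) = √Y)
-48859/m(C(-5, -8)) = -48859/(√((5 - 8)²)) = -48859/(√((-3)²)) = -48859/(√9) = -48859/3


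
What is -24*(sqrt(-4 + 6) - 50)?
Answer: 1200 - 24*sqrt(2) ≈ 1166.1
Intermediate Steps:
-24*(sqrt(-4 + 6) - 50) = -24*(sqrt(2) - 50) = -24*(-50 + sqrt(2)) = 1200 - 24*sqrt(2)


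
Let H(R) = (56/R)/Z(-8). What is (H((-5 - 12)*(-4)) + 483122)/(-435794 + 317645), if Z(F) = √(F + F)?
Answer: -483122/118149 + 7*I/4017066 ≈ -4.0891 + 1.7426e-6*I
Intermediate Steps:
Z(F) = √2*√F (Z(F) = √(2*F) = √2*√F)
H(R) = -14*I/R (H(R) = (56/R)/((√2*√(-8))) = (56/R)/((√2*(2*I*√2))) = (56/R)/((4*I)) = (56/R)*(-I/4) = -14*I/R)
(H((-5 - 12)*(-4)) + 483122)/(-435794 + 317645) = (-14*I/((-5 - 12)*(-4)) + 483122)/(-435794 + 317645) = (-14*I/((-17*(-4))) + 483122)/(-118149) = (-14*I/68 + 483122)*(-1/118149) = (-14*I*1/68 + 483122)*(-1/118149) = (-7*I/34 + 483122)*(-1/118149) = (483122 - 7*I/34)*(-1/118149) = -483122/118149 + 7*I/4017066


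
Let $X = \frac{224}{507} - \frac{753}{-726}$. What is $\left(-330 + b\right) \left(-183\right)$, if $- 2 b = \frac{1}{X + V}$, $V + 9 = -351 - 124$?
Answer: $\frac{3575223581589}{59202431} \approx 60390.0$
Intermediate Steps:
$V = -484$ ($V = -9 - 475 = -484$)
$X = \frac{181465}{122694}$ ($X = 224 \cdot \frac{1}{507} - - \frac{251}{242} = \frac{224}{507} + \frac{251}{242} = \frac{181465}{122694} \approx 1.479$)
$b = \frac{61347}{59202431}$ ($b = - \frac{1}{2 \left(\frac{181465}{122694} - 484\right)} = - \frac{1}{2 \left(- \frac{59202431}{122694}\right)} = \left(- \frac{1}{2}\right) \left(- \frac{122694}{59202431}\right) = \frac{61347}{59202431} \approx 0.0010362$)
$\left(-330 + b\right) \left(-183\right) = \left(-330 + \frac{61347}{59202431}\right) \left(-183\right) = \left(- \frac{19536740883}{59202431}\right) \left(-183\right) = \frac{3575223581589}{59202431}$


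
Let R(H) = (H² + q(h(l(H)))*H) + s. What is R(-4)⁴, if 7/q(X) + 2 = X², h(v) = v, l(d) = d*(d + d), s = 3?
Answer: 3679587150625/28398241 ≈ 1.2957e+5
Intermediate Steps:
l(d) = 2*d² (l(d) = d*(2*d) = 2*d²)
q(X) = 7/(-2 + X²)
R(H) = 3 + H² + 7*H/(-2 + 4*H⁴) (R(H) = (H² + (7/(-2 + (2*H²)²))*H) + 3 = (H² + (7/(-2 + 4*H⁴))*H) + 3 = (H² + 7*H/(-2 + 4*H⁴)) + 3 = 3 + H² + 7*H/(-2 + 4*H⁴))
R(-4)⁴ = ((7*(-4) + 2*(-1 + 2*(-4)⁴)*(3 + (-4)²))/(2*(-1 + 2*(-4)⁴)))⁴ = ((-28 + 2*(-1 + 2*256)*(3 + 16))/(2*(-1 + 2*256)))⁴ = ((-28 + 2*(-1 + 512)*19)/(2*(-1 + 512)))⁴ = ((½)*(-28 + 2*511*19)/511)⁴ = ((½)*(1/511)*(-28 + 19418))⁴ = ((½)*(1/511)*19390)⁴ = (1385/73)⁴ = 3679587150625/28398241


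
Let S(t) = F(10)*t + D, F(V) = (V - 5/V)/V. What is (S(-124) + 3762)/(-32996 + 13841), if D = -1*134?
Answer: -17551/95775 ≈ -0.18325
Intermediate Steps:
D = -134
F(V) = (V - 5/V)/V
S(t) = -134 + 19*t/20 (S(t) = (1 - 5/10²)*t - 134 = (1 - 5*1/100)*t - 134 = (1 - 1/20)*t - 134 = 19*t/20 - 134 = -134 + 19*t/20)
(S(-124) + 3762)/(-32996 + 13841) = ((-134 + (19/20)*(-124)) + 3762)/(-32996 + 13841) = ((-134 - 589/5) + 3762)/(-19155) = (-1259/5 + 3762)*(-1/19155) = (17551/5)*(-1/19155) = -17551/95775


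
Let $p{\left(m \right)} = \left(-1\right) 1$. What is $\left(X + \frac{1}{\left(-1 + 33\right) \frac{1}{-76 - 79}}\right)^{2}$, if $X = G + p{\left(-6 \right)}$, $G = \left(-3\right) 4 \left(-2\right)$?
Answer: $\frac{337561}{1024} \approx 329.65$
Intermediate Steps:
$p{\left(m \right)} = -1$
$G = 24$ ($G = \left(-12\right) \left(-2\right) = 24$)
$X = 23$ ($X = 24 - 1 = 23$)
$\left(X + \frac{1}{\left(-1 + 33\right) \frac{1}{-76 - 79}}\right)^{2} = \left(23 + \frac{1}{\left(-1 + 33\right) \frac{1}{-76 - 79}}\right)^{2} = \left(23 + \frac{1}{32 \frac{1}{-155}}\right)^{2} = \left(23 + \frac{1}{32 \left(- \frac{1}{155}\right)}\right)^{2} = \left(23 + \frac{1}{- \frac{32}{155}}\right)^{2} = \left(23 - \frac{155}{32}\right)^{2} = \left(\frac{581}{32}\right)^{2} = \frac{337561}{1024}$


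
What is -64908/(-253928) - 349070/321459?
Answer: -16943346547/20406860238 ≈ -0.83028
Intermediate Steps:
-64908/(-253928) - 349070/321459 = -64908*(-1/253928) - 349070*1/321459 = 16227/63482 - 349070/321459 = -16943346547/20406860238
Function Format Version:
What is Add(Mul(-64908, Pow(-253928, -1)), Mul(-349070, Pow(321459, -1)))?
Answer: Rational(-16943346547, 20406860238) ≈ -0.83028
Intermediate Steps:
Add(Mul(-64908, Pow(-253928, -1)), Mul(-349070, Pow(321459, -1))) = Add(Mul(-64908, Rational(-1, 253928)), Mul(-349070, Rational(1, 321459))) = Add(Rational(16227, 63482), Rational(-349070, 321459)) = Rational(-16943346547, 20406860238)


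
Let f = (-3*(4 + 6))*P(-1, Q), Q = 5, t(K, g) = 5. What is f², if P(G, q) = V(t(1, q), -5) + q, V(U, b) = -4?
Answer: 900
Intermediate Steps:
P(G, q) = -4 + q
f = -30 (f = (-3*(4 + 6))*(-4 + 5) = -3*10*1 = -30*1 = -30)
f² = (-30)² = 900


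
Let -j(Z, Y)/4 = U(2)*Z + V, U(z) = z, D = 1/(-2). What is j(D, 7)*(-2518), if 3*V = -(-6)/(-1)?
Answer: -30216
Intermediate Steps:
D = -½ (D = 1*(-½) = -½ ≈ -0.50000)
V = -2 (V = (-(-6)/(-1))/3 = (-(-6)*(-1))/3 = (-3*2)/3 = (⅓)*(-6) = -2)
j(Z, Y) = 8 - 8*Z (j(Z, Y) = -4*(2*Z - 2) = -4*(-2 + 2*Z) = 8 - 8*Z)
j(D, 7)*(-2518) = (8 - 8*(-½))*(-2518) = (8 + 4)*(-2518) = 12*(-2518) = -30216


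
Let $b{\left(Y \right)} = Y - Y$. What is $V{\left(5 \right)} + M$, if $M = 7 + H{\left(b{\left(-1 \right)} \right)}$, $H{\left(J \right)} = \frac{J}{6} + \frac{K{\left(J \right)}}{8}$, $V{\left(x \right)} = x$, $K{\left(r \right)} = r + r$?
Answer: $12$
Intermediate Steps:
$K{\left(r \right)} = 2 r$
$b{\left(Y \right)} = 0$
$H{\left(J \right)} = \frac{5 J}{12}$ ($H{\left(J \right)} = \frac{J}{6} + \frac{2 J}{8} = J \frac{1}{6} + 2 J \frac{1}{8} = \frac{J}{6} + \frac{J}{4} = \frac{5 J}{12}$)
$M = 7$ ($M = 7 + \frac{5}{12} \cdot 0 = 7 + 0 = 7$)
$V{\left(5 \right)} + M = 5 + 7 = 12$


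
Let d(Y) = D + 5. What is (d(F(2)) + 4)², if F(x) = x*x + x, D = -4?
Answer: 25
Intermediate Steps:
F(x) = x + x² (F(x) = x² + x = x + x²)
d(Y) = 1 (d(Y) = -4 + 5 = 1)
(d(F(2)) + 4)² = (1 + 4)² = 5² = 25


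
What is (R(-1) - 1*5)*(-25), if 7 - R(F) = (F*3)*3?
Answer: -275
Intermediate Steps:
R(F) = 7 - 9*F (R(F) = 7 - F*3*3 = 7 - 3*F*3 = 7 - 9*F)
(R(-1) - 1*5)*(-25) = ((7 - 9*(-1)) - 1*5)*(-25) = ((7 + 9) - 5)*(-25) = (16 - 5)*(-25) = 11*(-25) = -275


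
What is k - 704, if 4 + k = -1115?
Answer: -1823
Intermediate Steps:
k = -1119 (k = -4 - 1115 = -1119)
k - 704 = -1119 - 704 = -1823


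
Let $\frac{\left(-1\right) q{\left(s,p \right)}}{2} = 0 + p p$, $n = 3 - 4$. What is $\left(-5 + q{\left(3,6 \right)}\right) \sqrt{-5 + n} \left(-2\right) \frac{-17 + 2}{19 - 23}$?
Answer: $\frac{1155 i \sqrt{6}}{2} \approx 1414.6 i$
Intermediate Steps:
$n = -1$
$q{\left(s,p \right)} = - 2 p^{2}$ ($q{\left(s,p \right)} = - 2 \left(0 + p p\right) = - 2 \left(0 + p^{2}\right) = - 2 p^{2}$)
$\left(-5 + q{\left(3,6 \right)}\right) \sqrt{-5 + n} \left(-2\right) \frac{-17 + 2}{19 - 23} = \left(-5 - 2 \cdot 6^{2}\right) \sqrt{-5 - 1} \left(-2\right) \frac{-17 + 2}{19 - 23} = \left(-5 - 72\right) \sqrt{-6} \left(-2\right) \left(- \frac{15}{-4}\right) = \left(-5 - 72\right) i \sqrt{6} \left(-2\right) \left(\left(-15\right) \left(- \frac{1}{4}\right)\right) = - 77 i \sqrt{6} \left(-2\right) \frac{15}{4} = 154 i \sqrt{6} \cdot \frac{15}{4} = \frac{1155 i \sqrt{6}}{2}$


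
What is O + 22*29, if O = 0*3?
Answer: 638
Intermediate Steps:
O = 0
O + 22*29 = 0 + 22*29 = 0 + 638 = 638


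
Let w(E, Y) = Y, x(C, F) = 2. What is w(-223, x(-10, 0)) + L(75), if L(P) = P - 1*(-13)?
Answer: 90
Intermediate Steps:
L(P) = 13 + P (L(P) = P + 13 = 13 + P)
w(-223, x(-10, 0)) + L(75) = 2 + (13 + 75) = 2 + 88 = 90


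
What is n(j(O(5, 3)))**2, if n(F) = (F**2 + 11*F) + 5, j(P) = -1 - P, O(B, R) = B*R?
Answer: 7225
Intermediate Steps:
n(F) = 5 + F**2 + 11*F
n(j(O(5, 3)))**2 = (5 + (-1 - 5*3)**2 + 11*(-1 - 5*3))**2 = (5 + (-1 - 1*15)**2 + 11*(-1 - 1*15))**2 = (5 + (-1 - 15)**2 + 11*(-1 - 15))**2 = (5 + (-16)**2 + 11*(-16))**2 = (5 + 256 - 176)**2 = 85**2 = 7225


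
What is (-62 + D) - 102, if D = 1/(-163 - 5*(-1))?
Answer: -25913/158 ≈ -164.01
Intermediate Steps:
D = -1/158 (D = 1/(-163 + 5) = 1/(-158) = -1/158 ≈ -0.0063291)
(-62 + D) - 102 = (-62 - 1/158) - 102 = -9797/158 - 102 = -25913/158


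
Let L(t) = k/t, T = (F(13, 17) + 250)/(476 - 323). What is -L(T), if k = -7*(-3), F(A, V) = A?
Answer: -3213/263 ≈ -12.217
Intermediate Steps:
T = 263/153 (T = (13 + 250)/(476 - 323) = 263/153 ≈ 1.7190)
k = 21
L(t) = 21/t
-L(T) = -21/263/153 = -21*153/263 = -1*3213/263 = -3213/263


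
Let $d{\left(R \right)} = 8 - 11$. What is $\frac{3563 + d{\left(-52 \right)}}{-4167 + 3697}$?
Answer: $- \frac{356}{47} \approx -7.5745$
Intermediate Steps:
$d{\left(R \right)} = -3$
$\frac{3563 + d{\left(-52 \right)}}{-4167 + 3697} = \frac{3563 - 3}{-4167 + 3697} = \frac{3560}{-470} = 3560 \left(- \frac{1}{470}\right) = - \frac{356}{47}$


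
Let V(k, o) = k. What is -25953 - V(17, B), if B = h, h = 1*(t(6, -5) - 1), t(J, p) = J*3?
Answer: -25970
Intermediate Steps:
t(J, p) = 3*J
h = 17 (h = 1*(3*6 - 1) = 1*(18 - 1) = 1*17 = 17)
B = 17
-25953 - V(17, B) = -25953 - 1*17 = -25953 - 17 = -25970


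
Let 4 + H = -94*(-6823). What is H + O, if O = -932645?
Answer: -291287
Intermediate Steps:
H = 641358 (H = -4 - 94*(-6823) = -4 + 641362 = 641358)
H + O = 641358 - 932645 = -291287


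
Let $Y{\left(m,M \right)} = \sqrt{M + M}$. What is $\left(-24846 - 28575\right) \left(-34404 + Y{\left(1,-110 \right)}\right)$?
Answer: $1837896084 - 106842 i \sqrt{55} \approx 1.8379 \cdot 10^{9} - 7.9236 \cdot 10^{5} i$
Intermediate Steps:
$Y{\left(m,M \right)} = \sqrt{2} \sqrt{M}$ ($Y{\left(m,M \right)} = \sqrt{2 M} = \sqrt{2} \sqrt{M}$)
$\left(-24846 - 28575\right) \left(-34404 + Y{\left(1,-110 \right)}\right) = \left(-24846 - 28575\right) \left(-34404 + \sqrt{2} \sqrt{-110}\right) = - 53421 \left(-34404 + \sqrt{2} i \sqrt{110}\right) = - 53421 \left(-34404 + 2 i \sqrt{55}\right) = 1837896084 - 106842 i \sqrt{55}$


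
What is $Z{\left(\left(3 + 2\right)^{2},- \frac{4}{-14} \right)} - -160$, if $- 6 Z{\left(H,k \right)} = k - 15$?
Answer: $\frac{6823}{42} \approx 162.45$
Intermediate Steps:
$Z{\left(H,k \right)} = \frac{5}{2} - \frac{k}{6}$ ($Z{\left(H,k \right)} = - \frac{k - 15}{6} = - \frac{-15 + k}{6} = \frac{5}{2} - \frac{k}{6}$)
$Z{\left(\left(3 + 2\right)^{2},- \frac{4}{-14} \right)} - -160 = \left(\frac{5}{2} - \frac{\left(-4\right) \frac{1}{-14}}{6}\right) - -160 = \left(\frac{5}{2} - \frac{\left(-4\right) \left(- \frac{1}{14}\right)}{6}\right) + 160 = \left(\frac{5}{2} - \frac{1}{21}\right) + 160 = \frac{103}{42} + 160 = \frac{6823}{42}$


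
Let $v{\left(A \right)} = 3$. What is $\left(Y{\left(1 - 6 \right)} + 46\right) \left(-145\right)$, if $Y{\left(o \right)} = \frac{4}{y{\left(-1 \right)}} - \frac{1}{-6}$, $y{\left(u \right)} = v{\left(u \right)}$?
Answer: $- \frac{13775}{2} \approx -6887.5$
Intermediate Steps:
$y{\left(u \right)} = 3$
$Y{\left(o \right)} = \frac{3}{2}$ ($Y{\left(o \right)} = \frac{4}{3} - \frac{1}{-6} = 4 \cdot \frac{1}{3} - - \frac{1}{6} = \frac{4}{3} + \frac{1}{6} = \frac{3}{2}$)
$\left(Y{\left(1 - 6 \right)} + 46\right) \left(-145\right) = \left(\frac{3}{2} + 46\right) \left(-145\right) = \frac{95}{2} \left(-145\right) = - \frac{13775}{2}$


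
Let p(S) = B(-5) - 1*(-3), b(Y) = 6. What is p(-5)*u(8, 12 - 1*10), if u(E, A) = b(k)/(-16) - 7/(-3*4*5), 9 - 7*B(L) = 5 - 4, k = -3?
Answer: -899/840 ≈ -1.0702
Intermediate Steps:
B(L) = 8/7 (B(L) = 9/7 - (5 - 4)/7 = 9/7 - 1/7*1 = 9/7 - 1/7 = 8/7)
u(E, A) = -31/120 (u(E, A) = 6/(-16) - 7/(-3*4*5) = 6*(-1/16) - 7/((-12*5)) = -3/8 - 7/(-60) = -3/8 - 7*(-1/60) = -3/8 + 7/60 = -31/120)
p(S) = 29/7 (p(S) = 8/7 - 1*(-3) = 8/7 + 3 = 29/7)
p(-5)*u(8, 12 - 1*10) = (29/7)*(-31/120) = -899/840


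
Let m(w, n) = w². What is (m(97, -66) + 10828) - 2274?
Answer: 17963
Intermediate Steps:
(m(97, -66) + 10828) - 2274 = (97² + 10828) - 2274 = (9409 + 10828) - 2274 = 20237 - 2274 = 17963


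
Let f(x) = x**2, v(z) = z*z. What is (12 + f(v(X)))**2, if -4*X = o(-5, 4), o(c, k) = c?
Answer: 13667809/65536 ≈ 208.55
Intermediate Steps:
X = 5/4 (X = -1/4*(-5) = 5/4 ≈ 1.2500)
v(z) = z**2
(12 + f(v(X)))**2 = (12 + ((5/4)**2)**2)**2 = (12 + (25/16)**2)**2 = (12 + 625/256)**2 = (3697/256)**2 = 13667809/65536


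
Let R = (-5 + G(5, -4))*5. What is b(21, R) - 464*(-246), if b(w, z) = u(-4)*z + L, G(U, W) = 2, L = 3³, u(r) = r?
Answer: 114231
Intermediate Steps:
L = 27
R = -15 (R = (-5 + 2)*5 = -3*5 = -15)
b(w, z) = 27 - 4*z (b(w, z) = -4*z + 27 = 27 - 4*z)
b(21, R) - 464*(-246) = (27 - 4*(-15)) - 464*(-246) = (27 + 60) + 114144 = 87 + 114144 = 114231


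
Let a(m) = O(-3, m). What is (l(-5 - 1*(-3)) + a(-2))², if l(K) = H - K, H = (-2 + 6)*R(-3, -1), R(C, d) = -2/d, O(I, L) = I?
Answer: 49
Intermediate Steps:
a(m) = -3
H = 8 (H = (-2 + 6)*(-2/(-1)) = 4*(-2*(-1)) = 4*2 = 8)
l(K) = 8 - K
(l(-5 - 1*(-3)) + a(-2))² = ((8 - (-5 - 1*(-3))) - 3)² = ((8 - (-5 + 3)) - 3)² = ((8 - 1*(-2)) - 3)² = ((8 + 2) - 3)² = (10 - 3)² = 7² = 49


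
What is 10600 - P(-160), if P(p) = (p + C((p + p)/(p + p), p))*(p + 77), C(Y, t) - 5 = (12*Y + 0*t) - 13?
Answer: -2348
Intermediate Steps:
C(Y, t) = -8 + 12*Y (C(Y, t) = 5 + ((12*Y + 0*t) - 13) = 5 + ((12*Y + 0) - 13) = 5 + (12*Y - 13) = 5 + (-13 + 12*Y) = -8 + 12*Y)
P(p) = (4 + p)*(77 + p) (P(p) = (p + (-8 + 12*((p + p)/(p + p))))*(p + 77) = (p + (-8 + 12*((2*p)/((2*p)))))*(77 + p) = (p + (-8 + 12*((2*p)*(1/(2*p)))))*(77 + p) = (p + (-8 + 12*1))*(77 + p) = (p + (-8 + 12))*(77 + p) = (p + 4)*(77 + p) = (4 + p)*(77 + p))
10600 - P(-160) = 10600 - (308 + (-160)**2 + 81*(-160)) = 10600 - (308 + 25600 - 12960) = 10600 - 1*12948 = 10600 - 12948 = -2348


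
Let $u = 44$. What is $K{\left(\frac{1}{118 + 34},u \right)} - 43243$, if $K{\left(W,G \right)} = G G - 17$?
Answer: $-41324$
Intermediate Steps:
$K{\left(W,G \right)} = -17 + G^{2}$ ($K{\left(W,G \right)} = G^{2} - 17 = -17 + G^{2}$)
$K{\left(\frac{1}{118 + 34},u \right)} - 43243 = \left(-17 + 44^{2}\right) - 43243 = \left(-17 + 1936\right) - 43243 = 1919 - 43243 = -41324$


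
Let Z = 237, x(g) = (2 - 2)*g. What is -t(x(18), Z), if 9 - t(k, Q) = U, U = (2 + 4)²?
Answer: 27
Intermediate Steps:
x(g) = 0 (x(g) = 0*g = 0)
U = 36 (U = 6² = 36)
t(k, Q) = -27 (t(k, Q) = 9 - 1*36 = 9 - 36 = -27)
-t(x(18), Z) = -1*(-27) = 27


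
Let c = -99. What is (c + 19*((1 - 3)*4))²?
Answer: 63001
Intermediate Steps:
(c + 19*((1 - 3)*4))² = (-99 + 19*((1 - 3)*4))² = (-99 + 19*(-2*4))² = (-99 + 19*(-8))² = (-99 - 152)² = (-251)² = 63001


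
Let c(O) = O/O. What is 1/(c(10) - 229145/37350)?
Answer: -7470/38359 ≈ -0.19474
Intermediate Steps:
c(O) = 1
1/(c(10) - 229145/37350) = 1/(1 - 229145/37350) = 1/(1 - 229145*1/37350) = 1/(1 - 45829/7470) = 1/(-38359/7470) = -7470/38359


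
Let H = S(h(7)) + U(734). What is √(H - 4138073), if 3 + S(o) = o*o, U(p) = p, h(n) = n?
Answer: I*√4137293 ≈ 2034.0*I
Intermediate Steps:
S(o) = -3 + o² (S(o) = -3 + o*o = -3 + o²)
H = 780 (H = (-3 + 7²) + 734 = (-3 + 49) + 734 = 46 + 734 = 780)
√(H - 4138073) = √(780 - 4138073) = √(-4137293) = I*√4137293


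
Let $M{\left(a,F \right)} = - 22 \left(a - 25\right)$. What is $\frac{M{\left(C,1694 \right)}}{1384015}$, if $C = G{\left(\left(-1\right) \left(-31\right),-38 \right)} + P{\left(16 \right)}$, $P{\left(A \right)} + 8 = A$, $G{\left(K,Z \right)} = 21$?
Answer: $- \frac{88}{1384015} \approx -6.3583 \cdot 10^{-5}$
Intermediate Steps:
$P{\left(A \right)} = -8 + A$
$C = 29$ ($C = 21 + \left(-8 + 16\right) = 21 + 8 = 29$)
$M{\left(a,F \right)} = 550 - 22 a$ ($M{\left(a,F \right)} = - 22 \left(-25 + a\right) = 550 - 22 a$)
$\frac{M{\left(C,1694 \right)}}{1384015} = \frac{550 - 638}{1384015} = \left(550 - 638\right) \frac{1}{1384015} = \left(-88\right) \frac{1}{1384015} = - \frac{88}{1384015}$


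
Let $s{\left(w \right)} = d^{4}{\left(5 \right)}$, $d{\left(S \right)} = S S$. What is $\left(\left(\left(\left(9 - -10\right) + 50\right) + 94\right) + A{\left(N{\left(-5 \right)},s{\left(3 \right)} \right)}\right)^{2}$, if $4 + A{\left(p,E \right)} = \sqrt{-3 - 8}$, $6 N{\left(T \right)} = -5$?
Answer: $\left(159 + i \sqrt{11}\right)^{2} \approx 25270.0 + 1054.7 i$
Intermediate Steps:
$d{\left(S \right)} = S^{2}$
$s{\left(w \right)} = 390625$ ($s{\left(w \right)} = \left(5^{2}\right)^{4} = 25^{4} = 390625$)
$N{\left(T \right)} = - \frac{5}{6}$ ($N{\left(T \right)} = \frac{1}{6} \left(-5\right) = - \frac{5}{6}$)
$A{\left(p,E \right)} = -4 + i \sqrt{11}$ ($A{\left(p,E \right)} = -4 + \sqrt{-3 - 8} = -4 + \sqrt{-11} = -4 + i \sqrt{11}$)
$\left(\left(\left(\left(9 - -10\right) + 50\right) + 94\right) + A{\left(N{\left(-5 \right)},s{\left(3 \right)} \right)}\right)^{2} = \left(\left(\left(\left(9 - -10\right) + 50\right) + 94\right) - \left(4 - i \sqrt{11}\right)\right)^{2} = \left(\left(\left(\left(9 + 10\right) + 50\right) + 94\right) - \left(4 - i \sqrt{11}\right)\right)^{2} = \left(\left(\left(19 + 50\right) + 94\right) - \left(4 - i \sqrt{11}\right)\right)^{2} = \left(\left(69 + 94\right) - \left(4 - i \sqrt{11}\right)\right)^{2} = \left(163 - \left(4 - i \sqrt{11}\right)\right)^{2} = \left(159 + i \sqrt{11}\right)^{2}$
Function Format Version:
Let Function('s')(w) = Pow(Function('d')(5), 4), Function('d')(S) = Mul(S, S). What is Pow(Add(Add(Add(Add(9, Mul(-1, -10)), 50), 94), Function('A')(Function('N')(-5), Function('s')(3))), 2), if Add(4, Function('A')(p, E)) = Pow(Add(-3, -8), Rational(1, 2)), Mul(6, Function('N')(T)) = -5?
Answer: Pow(Add(159, Mul(I, Pow(11, Rational(1, 2)))), 2) ≈ Add(25270., Mul(1054.7, I))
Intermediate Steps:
Function('d')(S) = Pow(S, 2)
Function('s')(w) = 390625 (Function('s')(w) = Pow(Pow(5, 2), 4) = Pow(25, 4) = 390625)
Function('N')(T) = Rational(-5, 6) (Function('N')(T) = Mul(Rational(1, 6), -5) = Rational(-5, 6))
Function('A')(p, E) = Add(-4, Mul(I, Pow(11, Rational(1, 2)))) (Function('A')(p, E) = Add(-4, Pow(Add(-3, -8), Rational(1, 2))) = Add(-4, Pow(-11, Rational(1, 2))) = Add(-4, Mul(I, Pow(11, Rational(1, 2)))))
Pow(Add(Add(Add(Add(9, Mul(-1, -10)), 50), 94), Function('A')(Function('N')(-5), Function('s')(3))), 2) = Pow(Add(Add(Add(Add(9, Mul(-1, -10)), 50), 94), Add(-4, Mul(I, Pow(11, Rational(1, 2))))), 2) = Pow(Add(Add(Add(Add(9, 10), 50), 94), Add(-4, Mul(I, Pow(11, Rational(1, 2))))), 2) = Pow(Add(Add(Add(19, 50), 94), Add(-4, Mul(I, Pow(11, Rational(1, 2))))), 2) = Pow(Add(Add(69, 94), Add(-4, Mul(I, Pow(11, Rational(1, 2))))), 2) = Pow(Add(163, Add(-4, Mul(I, Pow(11, Rational(1, 2))))), 2) = Pow(Add(159, Mul(I, Pow(11, Rational(1, 2)))), 2)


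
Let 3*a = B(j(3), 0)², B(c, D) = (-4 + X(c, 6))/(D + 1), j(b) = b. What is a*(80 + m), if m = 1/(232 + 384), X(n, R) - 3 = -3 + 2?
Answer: 16427/154 ≈ 106.67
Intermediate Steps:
X(n, R) = 2 (X(n, R) = 3 + (-3 + 2) = 3 - 1 = 2)
B(c, D) = -2/(1 + D) (B(c, D) = (-4 + 2)/(D + 1) = -2/(1 + D))
m = 1/616 ≈ 0.0016234
a = 4/3 (a = (-2/(1 + 0))²/3 = (-2/1)²/3 = (-2*1)²/3 = (⅓)*(-2)² = (⅓)*4 = 4/3 ≈ 1.3333)
a*(80 + m) = 4*(80 + 1/616)/3 = (4/3)*(49281/616) = 16427/154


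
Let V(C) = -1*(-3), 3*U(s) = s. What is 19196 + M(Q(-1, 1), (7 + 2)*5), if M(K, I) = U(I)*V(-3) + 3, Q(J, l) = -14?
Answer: 19244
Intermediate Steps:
U(s) = s/3
V(C) = 3
M(K, I) = 3 + I (M(K, I) = (I/3)*3 + 3 = I + 3 = 3 + I)
19196 + M(Q(-1, 1), (7 + 2)*5) = 19196 + (3 + (7 + 2)*5) = 19196 + (3 + 9*5) = 19196 + (3 + 45) = 19196 + 48 = 19244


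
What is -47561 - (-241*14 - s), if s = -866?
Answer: -45053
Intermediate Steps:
-47561 - (-241*14 - s) = -47561 - (-241*14 - 1*(-866)) = -47561 - (-3374 + 866) = -47561 - 1*(-2508) = -47561 + 2508 = -45053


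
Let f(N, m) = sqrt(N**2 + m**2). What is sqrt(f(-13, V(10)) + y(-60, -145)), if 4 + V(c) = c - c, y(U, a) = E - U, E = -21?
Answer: sqrt(39 + sqrt(185)) ≈ 7.2527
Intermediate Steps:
y(U, a) = -21 - U
V(c) = -4 (V(c) = -4 + (c - c) = -4 + 0 = -4)
sqrt(f(-13, V(10)) + y(-60, -145)) = sqrt(sqrt((-13)**2 + (-4)**2) + (-21 - 1*(-60))) = sqrt(sqrt(169 + 16) + (-21 + 60)) = sqrt(sqrt(185) + 39) = sqrt(39 + sqrt(185))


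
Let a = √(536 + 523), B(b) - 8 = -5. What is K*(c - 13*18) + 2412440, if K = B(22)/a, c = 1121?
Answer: 2412440 + 887*√1059/353 ≈ 2.4125e+6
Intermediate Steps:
B(b) = 3 (B(b) = 8 - 5 = 3)
a = √1059 ≈ 32.542
K = √1059/353 (K = 3/(√1059) = 3*(√1059/1059) = √1059/353 ≈ 0.092188)
K*(c - 13*18) + 2412440 = (√1059/353)*(1121 - 13*18) + 2412440 = (√1059/353)*(1121 - 234) + 2412440 = (√1059/353)*887 + 2412440 = 887*√1059/353 + 2412440 = 2412440 + 887*√1059/353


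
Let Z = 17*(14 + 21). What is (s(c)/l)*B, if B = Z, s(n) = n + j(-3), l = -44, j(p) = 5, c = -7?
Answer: 595/22 ≈ 27.045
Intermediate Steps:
s(n) = 5 + n (s(n) = n + 5 = 5 + n)
Z = 595 (Z = 17*35 = 595)
B = 595
(s(c)/l)*B = ((5 - 7)/(-44))*595 = -2*(-1/44)*595 = (1/22)*595 = 595/22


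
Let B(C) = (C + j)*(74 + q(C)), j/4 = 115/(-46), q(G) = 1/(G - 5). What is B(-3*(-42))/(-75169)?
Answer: -1038780/9095449 ≈ -0.11421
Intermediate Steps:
q(G) = 1/(-5 + G)
j = -10 (j = 4*(115/(-46)) = 4*(115*(-1/46)) = 4*(-5/2) = -10)
B(C) = (-10 + C)*(74 + 1/(-5 + C)) (B(C) = (C - 10)*(74 + 1/(-5 + C)) = (-10 + C)*(74 + 1/(-5 + C)))
B(-3*(-42))/(-75169) = ((3690 - (-3327)*(-42) + 74*(-3*(-42))**2)/(-5 - 3*(-42)))/(-75169) = ((3690 - 1109*126 + 74*126**2)/(-5 + 126))*(-1/75169) = ((3690 - 139734 + 74*15876)/121)*(-1/75169) = ((3690 - 139734 + 1174824)/121)*(-1/75169) = ((1/121)*1038780)*(-1/75169) = (1038780/121)*(-1/75169) = -1038780/9095449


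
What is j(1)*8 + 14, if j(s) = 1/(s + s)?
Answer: 18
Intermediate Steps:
j(s) = 1/(2*s)
j(1)*8 + 14 = ((½)/1)*8 + 14 = ((½)*1)*8 + 14 = (½)*8 + 14 = 4 + 14 = 18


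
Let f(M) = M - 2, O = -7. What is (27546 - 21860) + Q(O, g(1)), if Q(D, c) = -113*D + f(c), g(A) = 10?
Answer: 6485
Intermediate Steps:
f(M) = -2 + M
Q(D, c) = -2 + c - 113*D (Q(D, c) = -113*D + (-2 + c) = -2 + c - 113*D)
(27546 - 21860) + Q(O, g(1)) = (27546 - 21860) + (-2 + 10 - 113*(-7)) = 5686 + (-2 + 10 + 791) = 5686 + 799 = 6485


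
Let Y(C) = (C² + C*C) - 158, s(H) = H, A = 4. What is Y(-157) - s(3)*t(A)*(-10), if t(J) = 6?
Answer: 49320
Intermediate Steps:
Y(C) = -158 + 2*C² (Y(C) = (C² + C²) - 158 = 2*C² - 158 = -158 + 2*C²)
Y(-157) - s(3)*t(A)*(-10) = (-158 + 2*(-157)²) - 3*6*(-10) = (-158 + 2*24649) - 18*(-10) = (-158 + 49298) - 1*(-180) = 49140 + 180 = 49320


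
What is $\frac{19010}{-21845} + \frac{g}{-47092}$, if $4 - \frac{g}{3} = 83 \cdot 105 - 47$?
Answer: $- \frac{16371184}{51436237} \approx -0.31828$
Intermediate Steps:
$g = -25992$ ($g = 12 - 3 \left(83 \cdot 105 - 47\right) = 12 - 3 \left(8715 - 47\right) = 12 - 26004 = -25992$)
$\frac{19010}{-21845} + \frac{g}{-47092} = \frac{19010}{-21845} - \frac{25992}{-47092} = 19010 \left(- \frac{1}{21845}\right) - - \frac{6498}{11773} = - \frac{3802}{4369} + \frac{6498}{11773} = - \frac{16371184}{51436237}$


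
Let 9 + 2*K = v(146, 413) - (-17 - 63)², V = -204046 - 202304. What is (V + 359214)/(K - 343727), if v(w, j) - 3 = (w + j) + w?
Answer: 94272/693155 ≈ 0.13600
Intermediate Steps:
v(w, j) = 3 + j + 2*w (v(w, j) = 3 + ((w + j) + w) = 3 + ((j + w) + w) = 3 + (j + 2*w) = 3 + j + 2*w)
V = -406350
K = -5701/2 (K = -9/2 + ((3 + 413 + 2*146) - (-17 - 63)²)/2 = -9/2 + ((3 + 413 + 292) - 1*(-80)²)/2 = -9/2 + (708 - 1*6400)/2 = -9/2 + (708 - 6400)/2 = -9/2 + (½)*(-5692) = -9/2 - 2846 = -5701/2 ≈ -2850.5)
(V + 359214)/(K - 343727) = (-406350 + 359214)/(-5701/2 - 343727) = -47136/(-693155/2) = -47136*(-2/693155) = 94272/693155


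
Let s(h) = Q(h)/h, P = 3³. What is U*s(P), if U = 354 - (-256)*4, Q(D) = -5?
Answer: -6890/27 ≈ -255.19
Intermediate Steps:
P = 27
U = 1378 (U = 354 - 1*(-1024) = 354 + 1024 = 1378)
s(h) = -5/h
U*s(P) = 1378*(-5/27) = -6890/27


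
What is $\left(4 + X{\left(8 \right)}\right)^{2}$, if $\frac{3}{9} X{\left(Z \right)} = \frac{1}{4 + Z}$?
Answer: $\frac{289}{16} \approx 18.063$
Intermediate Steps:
$X{\left(Z \right)} = \frac{3}{4 + Z}$
$\left(4 + X{\left(8 \right)}\right)^{2} = \left(4 + \frac{3}{4 + 8}\right)^{2} = \left(4 + \frac{3}{12}\right)^{2} = \left(4 + 3 \cdot \frac{1}{12}\right)^{2} = \left(4 + \frac{1}{4}\right)^{2} = \left(\frac{17}{4}\right)^{2} = \frac{289}{16}$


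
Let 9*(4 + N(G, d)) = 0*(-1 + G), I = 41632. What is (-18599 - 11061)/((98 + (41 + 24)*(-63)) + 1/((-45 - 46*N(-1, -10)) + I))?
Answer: 619463930/83479343 ≈ 7.4206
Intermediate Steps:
N(G, d) = -4 (N(G, d) = -4 + (0*(-1 + G))/9 = -4 + (⅑)*0 = -4 + 0 = -4)
(-18599 - 11061)/((98 + (41 + 24)*(-63)) + 1/((-45 - 46*N(-1, -10)) + I)) = (-18599 - 11061)/((98 + (41 + 24)*(-63)) + 1/((-45 - 46*(-4)) + 41632)) = -29660/((98 + 65*(-63)) + 1/((-45 + 184) + 41632)) = -29660/((98 - 4095) + 1/(139 + 41632)) = -29660/(-3997 + 1/41771) = -29660/(-166958686/41771) = -29660*(-41771/166958686) = 619463930/83479343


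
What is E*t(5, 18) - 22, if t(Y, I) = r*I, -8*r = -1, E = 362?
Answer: 1585/2 ≈ 792.50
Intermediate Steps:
r = 1/8 (r = -1/8*(-1) = 1/8 ≈ 0.12500)
t(Y, I) = I/8
E*t(5, 18) - 22 = 362*((1/8)*18) - 22 = 362*(9/4) - 22 = 1629/2 - 22 = 1585/2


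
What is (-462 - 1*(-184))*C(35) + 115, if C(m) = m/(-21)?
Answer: 1735/3 ≈ 578.33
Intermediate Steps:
C(m) = -m/21 (C(m) = m*(-1/21) = -m/21)
(-462 - 1*(-184))*C(35) + 115 = (-462 - 1*(-184))*(-1/21*35) + 115 = (-462 + 184)*(-5/3) + 115 = -278*(-5/3) + 115 = 1390/3 + 115 = 1735/3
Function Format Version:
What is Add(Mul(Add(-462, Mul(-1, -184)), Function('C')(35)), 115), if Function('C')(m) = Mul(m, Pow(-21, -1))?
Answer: Rational(1735, 3) ≈ 578.33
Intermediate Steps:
Function('C')(m) = Mul(Rational(-1, 21), m) (Function('C')(m) = Mul(m, Rational(-1, 21)) = Mul(Rational(-1, 21), m))
Add(Mul(Add(-462, Mul(-1, -184)), Function('C')(35)), 115) = Add(Mul(Add(-462, Mul(-1, -184)), Mul(Rational(-1, 21), 35)), 115) = Add(Mul(Add(-462, 184), Rational(-5, 3)), 115) = Add(Mul(-278, Rational(-5, 3)), 115) = Add(Rational(1390, 3), 115) = Rational(1735, 3)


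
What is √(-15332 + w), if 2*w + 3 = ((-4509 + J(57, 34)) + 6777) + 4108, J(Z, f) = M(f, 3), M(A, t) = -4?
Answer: I*√48590/2 ≈ 110.22*I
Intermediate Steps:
J(Z, f) = -4
w = 6369/2 (w = -3/2 + (((-4509 - 4) + 6777) + 4108)/2 = -3/2 + ((-4513 + 6777) + 4108)/2 = -3/2 + (2264 + 4108)/2 = -3/2 + (½)*6372 = -3/2 + 3186 = 6369/2 ≈ 3184.5)
√(-15332 + w) = √(-15332 + 6369/2) = √(-24295/2) = I*√48590/2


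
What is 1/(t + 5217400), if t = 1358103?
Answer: 1/6575503 ≈ 1.5208e-7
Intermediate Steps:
1/(t + 5217400) = 1/(1358103 + 5217400) = 1/6575503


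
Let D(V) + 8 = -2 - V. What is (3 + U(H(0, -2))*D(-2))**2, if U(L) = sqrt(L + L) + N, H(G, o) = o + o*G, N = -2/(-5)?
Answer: -6399/25 + 32*I/5 ≈ -255.96 + 6.4*I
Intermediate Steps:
D(V) = -10 - V (D(V) = -8 + (-2 - V) = -10 - V)
N = 2/5 (N = -2*(-1/5) = 2/5 ≈ 0.40000)
H(G, o) = o + G*o
U(L) = 2/5 + sqrt(2)*sqrt(L) (U(L) = sqrt(L + L) + 2/5 = sqrt(2*L) + 2/5 = sqrt(2)*sqrt(L) + 2/5 = 2/5 + sqrt(2)*sqrt(L))
(3 + U(H(0, -2))*D(-2))**2 = (3 + (2/5 + sqrt(2)*sqrt(-2*(1 + 0)))*(-10 - 1*(-2)))**2 = (3 + (2/5 + sqrt(2)*sqrt(-2*1))*(-10 + 2))**2 = (3 + (2/5 + sqrt(2)*sqrt(-2))*(-8))**2 = (3 + (2/5 + sqrt(2)*(I*sqrt(2)))*(-8))**2 = (3 + (2/5 + 2*I)*(-8))**2 = (3 + (-16/5 - 16*I))**2 = (-1/5 - 16*I)**2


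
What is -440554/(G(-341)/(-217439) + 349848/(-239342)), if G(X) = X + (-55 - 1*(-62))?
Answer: 5731859221671613/18997664761 ≈ 3.0171e+5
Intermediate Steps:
G(X) = 7 + X (G(X) = X + (-55 + 62) = X + 7 = 7 + X)
-440554/(G(-341)/(-217439) + 349848/(-239342)) = -440554/((7 - 341)/(-217439) + 349848/(-239342)) = -440554/(-334*(-1/217439) + 349848*(-1/239342)) = -440554/(334/217439 - 174924/119671) = -440554/(-37995329522/26021142569) = -440554*(-26021142569/37995329522) = 5731859221671613/18997664761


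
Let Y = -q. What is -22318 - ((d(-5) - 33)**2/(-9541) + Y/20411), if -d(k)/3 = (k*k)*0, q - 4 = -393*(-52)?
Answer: -4346020225999/194741351 ≈ -22317.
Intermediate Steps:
q = 20440 (q = 4 - 393*(-52) = 4 + 20436 = 20440)
d(k) = 0 (d(k) = -3*k*k*0 = -3*k**2*0 = -3*0 = 0)
Y = -20440 (Y = -1*20440 = -20440)
-22318 - ((d(-5) - 33)**2/(-9541) + Y/20411) = -22318 - ((0 - 33)**2/(-9541) - 20440/20411) = -22318 - ((-33)**2*(-1/9541) - 20440*1/20411) = -22318 - (1089*(-1/9541) - 20440/20411) = -22318 - (-1089/9541 - 20440/20411) = -22318 - 1*(-217245619/194741351) = -22318 + 217245619/194741351 = -4346020225999/194741351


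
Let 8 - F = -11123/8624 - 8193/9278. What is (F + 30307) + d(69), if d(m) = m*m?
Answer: 28640065301/816464 ≈ 35078.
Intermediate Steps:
F = 8305749/816464 (F = 8 - (-11123/8624 - 8193/9278) = 8 - (-11123*1/8624 - 8193*1/9278) = 8 - (-227/176 - 8193/9278) = 8 - 1*(-1774037/816464) = 8 + 1774037/816464 = 8305749/816464 ≈ 10.173)
d(m) = m**2
(F + 30307) + d(69) = (8305749/816464 + 30307) + 69**2 = 24752880197/816464 + 4761 = 28640065301/816464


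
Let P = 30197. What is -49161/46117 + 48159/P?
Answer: 736433886/1392595049 ≈ 0.52882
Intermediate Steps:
-49161/46117 + 48159/P = -49161/46117 + 48159/30197 = 736433886/1392595049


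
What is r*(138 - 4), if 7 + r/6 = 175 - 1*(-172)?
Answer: 273360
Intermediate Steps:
r = 2040 (r = -42 + 6*(175 - 1*(-172)) = -42 + 6*(175 + 172) = -42 + 6*347 = -42 + 2082 = 2040)
r*(138 - 4) = 2040*(138 - 4) = 2040*134 = 273360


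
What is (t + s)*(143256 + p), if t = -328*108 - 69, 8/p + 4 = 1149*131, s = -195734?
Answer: -4985757466032496/150515 ≈ -3.3125e+10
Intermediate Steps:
p = 8/150515 (p = 8/(-4 + 1149*131) = 8/(-4 + 150519) = 8/150515 ≈ 5.3151e-5)
t = -35493 (t = -35424 - 69 = -35493)
(t + s)*(143256 + p) = (-35493 - 195734)*(143256 + 8/150515) = -231227*21562176848/150515 = -4985757466032496/150515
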